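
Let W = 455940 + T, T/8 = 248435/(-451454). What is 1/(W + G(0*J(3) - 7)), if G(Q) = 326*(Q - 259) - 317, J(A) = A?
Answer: 225727/83271276649 ≈ 2.7107e-6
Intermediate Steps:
T = -993740/225727 (T = 8*(248435/(-451454)) = 8*(248435*(-1/451454)) = 8*(-248435/451454) = -993740/225727 ≈ -4.4024)
G(Q) = -84751 + 326*Q (G(Q) = 326*(-259 + Q) - 317 = (-84434 + 326*Q) - 317 = -84751 + 326*Q)
W = 102916974640/225727 (W = 455940 - 993740/225727 = 102916974640/225727 ≈ 4.5594e+5)
1/(W + G(0*J(3) - 7)) = 1/(102916974640/225727 + (-84751 + 326*(0*3 - 7))) = 1/(102916974640/225727 + (-84751 + 326*(0 - 7))) = 1/(102916974640/225727 + (-84751 + 326*(-7))) = 1/(102916974640/225727 + (-84751 - 2282)) = 1/(102916974640/225727 - 87033) = 1/(83271276649/225727) = 225727/83271276649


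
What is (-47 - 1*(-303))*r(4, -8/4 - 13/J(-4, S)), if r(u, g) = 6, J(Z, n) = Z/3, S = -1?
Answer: 1536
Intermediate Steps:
J(Z, n) = Z/3 (J(Z, n) = Z*(⅓) = Z/3)
(-47 - 1*(-303))*r(4, -8/4 - 13/J(-4, S)) = (-47 - 1*(-303))*6 = (-47 + 303)*6 = 256*6 = 1536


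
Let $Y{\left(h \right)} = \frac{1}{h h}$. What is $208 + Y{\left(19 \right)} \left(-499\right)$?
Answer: $\frac{74589}{361} \approx 206.62$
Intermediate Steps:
$Y{\left(h \right)} = \frac{1}{h^{2}}$
$208 + Y{\left(19 \right)} \left(-499\right) = 208 + \frac{1}{361} \left(-499\right) = 208 - \frac{499}{361} = \frac{74589}{361}$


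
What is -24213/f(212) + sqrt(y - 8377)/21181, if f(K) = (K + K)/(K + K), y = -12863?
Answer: -24213 + 6*I*sqrt(590)/21181 ≈ -24213.0 + 0.0068807*I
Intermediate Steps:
f(K) = 1 (f(K) = (2*K)/((2*K)) = (2*K)*(1/(2*K)) = 1)
-24213/f(212) + sqrt(y - 8377)/21181 = -24213/1 + sqrt(-12863 - 8377)/21181 = -24213*1 + sqrt(-21240)*(1/21181) = -24213 + (6*I*sqrt(590))*(1/21181) = -24213 + 6*I*sqrt(590)/21181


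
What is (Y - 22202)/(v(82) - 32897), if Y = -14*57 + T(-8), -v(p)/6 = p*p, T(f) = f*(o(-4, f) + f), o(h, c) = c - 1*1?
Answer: 22864/73241 ≈ 0.31217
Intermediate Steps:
o(h, c) = -1 + c (o(h, c) = c - 1 = -1 + c)
T(f) = f*(-1 + 2*f) (T(f) = f*((-1 + f) + f) = f*(-1 + 2*f))
v(p) = -6*p**2 (v(p) = -6*p*p = -6*p**2)
Y = -662 (Y = -14*57 - 8*(-1 + 2*(-8)) = -798 - 8*(-1 - 16) = -798 - 8*(-17) = -798 + 136 = -662)
(Y - 22202)/(v(82) - 32897) = (-662 - 22202)/(-6*82**2 - 32897) = -22864/(-6*6724 - 32897) = -22864/(-40344 - 32897) = -22864/(-73241) = -22864*(-1/73241) = 22864/73241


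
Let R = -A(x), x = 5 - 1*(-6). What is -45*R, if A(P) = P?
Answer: 495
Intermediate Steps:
x = 11 (x = 5 + 6 = 11)
R = -11 (R = -1*11 = -11)
-45*R = -45*(-11) = 495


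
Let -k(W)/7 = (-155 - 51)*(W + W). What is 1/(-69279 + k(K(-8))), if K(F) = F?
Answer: -1/92351 ≈ -1.0828e-5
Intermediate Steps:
k(W) = 2884*W (k(W) = -7*(-155 - 51)*(W + W) = -(-1442)*2*W = -(-2884)*W = 2884*W)
1/(-69279 + k(K(-8))) = 1/(-69279 + 2884*(-8)) = 1/(-69279 - 23072) = 1/(-92351) = -1/92351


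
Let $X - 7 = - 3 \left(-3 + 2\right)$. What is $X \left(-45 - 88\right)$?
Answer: $-1330$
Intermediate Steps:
$X = 10$ ($X = 7 - 3 \left(-3 + 2\right) = 7 - -3 = 7 + 3 = 10$)
$X \left(-45 - 88\right) = 10 \left(-45 - 88\right) = 10 \left(-133\right) = -1330$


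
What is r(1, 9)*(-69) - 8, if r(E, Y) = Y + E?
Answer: -698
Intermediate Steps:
r(E, Y) = E + Y
r(1, 9)*(-69) - 8 = (1 + 9)*(-69) - 8 = 10*(-69) - 8 = -690 - 8 = -698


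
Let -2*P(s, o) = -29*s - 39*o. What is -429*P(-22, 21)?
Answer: -77649/2 ≈ -38825.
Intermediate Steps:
P(s, o) = 29*s/2 + 39*o/2 (P(s, o) = -(-29*s - 39*o)/2 = -(-39*o - 29*s)/2 = 29*s/2 + 39*o/2)
-429*P(-22, 21) = -429*((29/2)*(-22) + (39/2)*21) = -429*(-319 + 819/2) = -429*181/2 = -77649/2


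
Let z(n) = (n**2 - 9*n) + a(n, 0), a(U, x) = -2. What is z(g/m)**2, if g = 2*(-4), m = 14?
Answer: 28900/2401 ≈ 12.037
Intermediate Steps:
g = -8
z(n) = -2 + n**2 - 9*n (z(n) = (n**2 - 9*n) - 2 = -2 + n**2 - 9*n)
z(g/m)**2 = (-2 + (-8/14)**2 - (-72)/14)**2 = (-2 + (-8*1/14)**2 - (-72)/14)**2 = (-2 + (-4/7)**2 - 9*(-4/7))**2 = (-2 + 16/49 + 36/7)**2 = (170/49)**2 = 28900/2401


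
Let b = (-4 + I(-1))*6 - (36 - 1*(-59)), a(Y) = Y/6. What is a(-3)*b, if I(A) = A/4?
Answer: 241/4 ≈ 60.250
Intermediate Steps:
a(Y) = Y/6 (a(Y) = Y*(1/6) = Y/6)
I(A) = A/4 (I(A) = A*(1/4) = A/4)
b = -241/2 (b = (-4 + (1/4)*(-1))*6 - (36 - 1*(-59)) = (-4 - 1/4)*6 - (36 + 59) = -17/4*6 - 1*95 = -51/2 - 95 = -241/2 ≈ -120.50)
a(-3)*b = ((1/6)*(-3))*(-241/2) = -1/2*(-241/2) = 241/4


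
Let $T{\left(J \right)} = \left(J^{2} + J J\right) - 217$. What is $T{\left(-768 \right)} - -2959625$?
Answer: $4139056$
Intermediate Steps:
$T{\left(J \right)} = -217 + 2 J^{2}$ ($T{\left(J \right)} = \left(J^{2} + J^{2}\right) - 217 = 2 J^{2} - 217 = -217 + 2 J^{2}$)
$T{\left(-768 \right)} - -2959625 = \left(-217 + 2 \left(-768\right)^{2}\right) - -2959625 = \left(-217 + 2 \cdot 589824\right) + 2959625 = \left(-217 + 1179648\right) + 2959625 = 1179431 + 2959625 = 4139056$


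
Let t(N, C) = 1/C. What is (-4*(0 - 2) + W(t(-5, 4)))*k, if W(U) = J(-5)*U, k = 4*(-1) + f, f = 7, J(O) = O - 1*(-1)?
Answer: 21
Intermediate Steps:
J(O) = 1 + O (J(O) = O + 1 = 1 + O)
t(N, C) = 1/C
k = 3 (k = 4*(-1) + 7 = -4 + 7 = 3)
W(U) = -4*U (W(U) = (1 - 5)*U = -4*U)
(-4*(0 - 2) + W(t(-5, 4)))*k = (-4*(0 - 2) - 4/4)*3 = (-4*(-2) - 4*¼)*3 = (8 - 1)*3 = 7*3 = 21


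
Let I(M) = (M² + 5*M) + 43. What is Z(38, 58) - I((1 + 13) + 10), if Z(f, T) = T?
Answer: -681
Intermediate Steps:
I(M) = 43 + M² + 5*M
Z(38, 58) - I((1 + 13) + 10) = 58 - (43 + ((1 + 13) + 10)² + 5*((1 + 13) + 10)) = 58 - (43 + (14 + 10)² + 5*(14 + 10)) = 58 - (43 + 24² + 5*24) = 58 - (43 + 576 + 120) = 58 - 1*739 = 58 - 739 = -681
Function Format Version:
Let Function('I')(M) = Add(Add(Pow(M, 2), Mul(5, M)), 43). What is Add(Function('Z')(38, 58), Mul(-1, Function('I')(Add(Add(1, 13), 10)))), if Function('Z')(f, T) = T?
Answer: -681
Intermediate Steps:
Function('I')(M) = Add(43, Pow(M, 2), Mul(5, M))
Add(Function('Z')(38, 58), Mul(-1, Function('I')(Add(Add(1, 13), 10)))) = Add(58, Mul(-1, Add(43, Pow(Add(Add(1, 13), 10), 2), Mul(5, Add(Add(1, 13), 10))))) = Add(58, Mul(-1, Add(43, Pow(Add(14, 10), 2), Mul(5, Add(14, 10))))) = Add(58, Mul(-1, Add(43, Pow(24, 2), Mul(5, 24)))) = Add(58, Mul(-1, Add(43, 576, 120))) = Add(58, Mul(-1, 739)) = Add(58, -739) = -681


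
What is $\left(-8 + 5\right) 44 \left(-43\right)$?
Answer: $5676$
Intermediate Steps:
$\left(-8 + 5\right) 44 \left(-43\right) = \left(-3\right) 44 \left(-43\right) = \left(-132\right) \left(-43\right) = 5676$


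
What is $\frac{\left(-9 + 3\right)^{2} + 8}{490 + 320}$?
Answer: $\frac{22}{405} \approx 0.054321$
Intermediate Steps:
$\frac{\left(-9 + 3\right)^{2} + 8}{490 + 320} = \frac{\left(-6\right)^{2} + 8}{810} = \left(36 + 8\right) \frac{1}{810} = 44 \cdot \frac{1}{810} = \frac{22}{405}$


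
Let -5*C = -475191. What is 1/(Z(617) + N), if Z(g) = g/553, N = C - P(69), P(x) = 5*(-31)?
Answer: 2765/263212283 ≈ 1.0505e-5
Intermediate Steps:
C = 475191/5 (C = -⅕*(-475191) = 475191/5 ≈ 95038.)
P(x) = -155
N = 475966/5 (N = 475191/5 - 1*(-155) = 475191/5 + 155 = 475966/5 ≈ 95193.)
Z(g) = g/553 (Z(g) = g*(1/553) = g/553)
1/(Z(617) + N) = 1/((1/553)*617 + 475966/5) = 1/(617/553 + 475966/5) = 1/(263212283/2765) = 2765/263212283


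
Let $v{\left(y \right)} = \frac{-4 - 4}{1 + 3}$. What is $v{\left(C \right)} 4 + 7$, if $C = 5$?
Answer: $-1$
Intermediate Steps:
$v{\left(y \right)} = -2$ ($v{\left(y \right)} = - \frac{8}{4} = \left(-8\right) \frac{1}{4} = -2$)
$v{\left(C \right)} 4 + 7 = \left(-2\right) 4 + 7 = -8 + 7 = -1$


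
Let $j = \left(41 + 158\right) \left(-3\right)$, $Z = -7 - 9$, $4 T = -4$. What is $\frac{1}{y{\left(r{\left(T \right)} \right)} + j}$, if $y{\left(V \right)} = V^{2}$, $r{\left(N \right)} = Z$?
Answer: $- \frac{1}{341} \approx -0.0029326$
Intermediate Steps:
$T = -1$ ($T = \frac{1}{4} \left(-4\right) = -1$)
$Z = -16$ ($Z = -7 - 9 = -16$)
$j = -597$ ($j = 199 \left(-3\right) = -597$)
$r{\left(N \right)} = -16$
$\frac{1}{y{\left(r{\left(T \right)} \right)} + j} = \frac{1}{\left(-16\right)^{2} - 597} = \frac{1}{256 - 597} = \frac{1}{-341} = - \frac{1}{341}$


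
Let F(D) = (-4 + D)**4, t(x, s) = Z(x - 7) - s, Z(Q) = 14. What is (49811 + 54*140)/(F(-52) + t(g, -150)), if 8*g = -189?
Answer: 57371/9834660 ≈ 0.0058336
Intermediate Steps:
g = -189/8 (g = (1/8)*(-189) = -189/8 ≈ -23.625)
t(x, s) = 14 - s
(49811 + 54*140)/(F(-52) + t(g, -150)) = (49811 + 54*140)/((-4 - 52)**4 + (14 - 1*(-150))) = (49811 + 7560)/((-56)**4 + (14 + 150)) = 57371/(9834496 + 164) = 57371/9834660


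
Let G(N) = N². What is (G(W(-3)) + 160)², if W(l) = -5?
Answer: 34225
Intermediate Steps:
(G(W(-3)) + 160)² = ((-5)² + 160)² = (25 + 160)² = 185² = 34225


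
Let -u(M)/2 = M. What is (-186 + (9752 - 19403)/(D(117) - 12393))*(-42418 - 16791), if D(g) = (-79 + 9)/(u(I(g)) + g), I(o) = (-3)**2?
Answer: 13455971922057/1226977 ≈ 1.0967e+7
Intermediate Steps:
I(o) = 9
u(M) = -2*M
D(g) = -70/(-18 + g) (D(g) = (-79 + 9)/(-2*9 + g) = -70/(-18 + g))
(-186 + (9752 - 19403)/(D(117) - 12393))*(-42418 - 16791) = (-186 + (9752 - 19403)/(-70/(-18 + 117) - 12393))*(-42418 - 16791) = (-186 - 9651/(-70/99 - 12393))*(-59209) = (-186 - 9651/(-1226977/99))*(-59209) = (-186 - 9651*(-99/1226977))*(-59209) = (-186 + 955449/1226977)*(-59209) = -227262273/1226977*(-59209) = 13455971922057/1226977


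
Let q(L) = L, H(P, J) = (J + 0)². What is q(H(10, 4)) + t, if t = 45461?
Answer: 45477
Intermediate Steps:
H(P, J) = J²
q(H(10, 4)) + t = 4² + 45461 = 16 + 45461 = 45477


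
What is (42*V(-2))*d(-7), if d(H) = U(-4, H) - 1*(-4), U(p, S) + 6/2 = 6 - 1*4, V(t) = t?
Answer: -252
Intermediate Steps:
U(p, S) = -1 (U(p, S) = -3 + (6 - 1*4) = -3 + (6 - 4) = -3 + 2 = -1)
d(H) = 3 (d(H) = -1 - 1*(-4) = -1 + 4 = 3)
(42*V(-2))*d(-7) = (42*(-2))*3 = -84*3 = -252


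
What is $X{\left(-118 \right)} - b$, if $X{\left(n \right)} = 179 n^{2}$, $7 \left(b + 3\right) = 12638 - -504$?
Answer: $\frac{17433651}{7} \approx 2.4905 \cdot 10^{6}$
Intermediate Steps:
$b = \frac{13121}{7}$ ($b = -3 + \frac{12638 - -504}{7} = -3 + \frac{12638 + 504}{7} = -3 + \frac{1}{7} \cdot 13142 = -3 + \frac{13142}{7} = \frac{13121}{7} \approx 1874.4$)
$X{\left(-118 \right)} - b = 179 \left(-118\right)^{2} - \frac{13121}{7} = 179 \cdot 13924 - \frac{13121}{7} = 2492396 - \frac{13121}{7} = \frac{17433651}{7}$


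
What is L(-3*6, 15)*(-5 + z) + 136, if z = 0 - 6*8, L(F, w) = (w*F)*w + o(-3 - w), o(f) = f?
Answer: 215740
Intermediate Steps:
L(F, w) = -3 - w + F*w² (L(F, w) = (w*F)*w + (-3 - w) = (F*w)*w + (-3 - w) = F*w² + (-3 - w) = -3 - w + F*w²)
z = -48 (z = 0 - 48 = -48)
L(-3*6, 15)*(-5 + z) + 136 = (-3 - 1*15 - 3*6*15²)*(-5 - 48) + 136 = (-3 - 15 - 18*225)*(-53) + 136 = (-3 - 15 - 4050)*(-53) + 136 = -4068*(-53) + 136 = 215604 + 136 = 215740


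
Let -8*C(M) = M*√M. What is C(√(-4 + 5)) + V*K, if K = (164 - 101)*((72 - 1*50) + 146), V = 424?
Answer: 35900927/8 ≈ 4.4876e+6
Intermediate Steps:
K = 10584 (K = 63*((72 - 50) + 146) = 63*(22 + 146) = 63*168 = 10584)
C(M) = -M^(3/2)/8 (C(M) = -M*√M/8 = -M^(3/2)/8)
C(√(-4 + 5)) + V*K = -(-4 + 5)^(¾)/8 + 424*10584 = -(√1)^(3/2)/8 + 4487616 = -1^(3/2)/8 + 4487616 = -⅛*1 + 4487616 = -⅛ + 4487616 = 35900927/8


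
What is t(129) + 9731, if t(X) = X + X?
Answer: 9989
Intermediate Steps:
t(X) = 2*X
t(129) + 9731 = 2*129 + 9731 = 258 + 9731 = 9989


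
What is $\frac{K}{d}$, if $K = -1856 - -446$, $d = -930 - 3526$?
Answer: $\frac{705}{2228} \approx 0.31643$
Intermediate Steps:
$d = -4456$
$K = -1410$ ($K = -1856 + 446 = -1410$)
$\frac{K}{d} = - \frac{1410}{-4456} = \left(-1410\right) \left(- \frac{1}{4456}\right) = \frac{705}{2228}$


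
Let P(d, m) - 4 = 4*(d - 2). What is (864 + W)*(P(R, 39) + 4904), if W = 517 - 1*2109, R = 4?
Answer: -3578848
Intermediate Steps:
P(d, m) = -4 + 4*d (P(d, m) = 4 + 4*(d - 2) = 4 + 4*(-2 + d) = 4 + (-8 + 4*d) = -4 + 4*d)
W = -1592 (W = 517 - 2109 = -1592)
(864 + W)*(P(R, 39) + 4904) = (864 - 1592)*((-4 + 4*4) + 4904) = -728*((-4 + 16) + 4904) = -728*(12 + 4904) = -728*4916 = -3578848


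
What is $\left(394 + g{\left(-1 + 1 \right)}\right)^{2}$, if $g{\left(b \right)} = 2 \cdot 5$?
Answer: $163216$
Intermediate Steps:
$g{\left(b \right)} = 10$
$\left(394 + g{\left(-1 + 1 \right)}\right)^{2} = \left(394 + 10\right)^{2} = 404^{2} = 163216$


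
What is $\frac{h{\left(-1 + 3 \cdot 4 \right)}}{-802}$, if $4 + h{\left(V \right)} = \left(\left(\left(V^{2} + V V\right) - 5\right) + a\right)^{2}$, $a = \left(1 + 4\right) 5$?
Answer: $- \frac{34320}{401} \approx -85.586$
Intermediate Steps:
$a = 25$ ($a = 5 \cdot 5 = 25$)
$h{\left(V \right)} = -4 + \left(20 + 2 V^{2}\right)^{2}$ ($h{\left(V \right)} = -4 + \left(\left(\left(V^{2} + V V\right) - 5\right) + 25\right)^{2} = -4 + \left(\left(\left(V^{2} + V^{2}\right) - 5\right) + 25\right)^{2} = -4 + \left(\left(2 V^{2} - 5\right) + 25\right)^{2} = -4 + \left(\left(-5 + 2 V^{2}\right) + 25\right)^{2} = -4 + \left(20 + 2 V^{2}\right)^{2}$)
$\frac{h{\left(-1 + 3 \cdot 4 \right)}}{-802} = \frac{-4 + 4 \left(10 + \left(-1 + 3 \cdot 4\right)^{2}\right)^{2}}{-802} = \left(-4 + 4 \left(10 + \left(-1 + 12\right)^{2}\right)^{2}\right) \left(- \frac{1}{802}\right) = \left(-4 + 4 \left(10 + 11^{2}\right)^{2}\right) \left(- \frac{1}{802}\right) = \left(-4 + 4 \left(10 + 121\right)^{2}\right) \left(- \frac{1}{802}\right) = \left(-4 + 4 \cdot 131^{2}\right) \left(- \frac{1}{802}\right) = \left(-4 + 4 \cdot 17161\right) \left(- \frac{1}{802}\right) = \left(-4 + 68644\right) \left(- \frac{1}{802}\right) = 68640 \left(- \frac{1}{802}\right) = - \frac{34320}{401}$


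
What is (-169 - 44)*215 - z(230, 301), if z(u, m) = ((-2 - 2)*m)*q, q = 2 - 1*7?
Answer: -51815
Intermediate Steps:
q = -5 (q = 2 - 7 = -5)
z(u, m) = 20*m (z(u, m) = ((-2 - 2)*m)*(-5) = -4*m*(-5) = 20*m)
(-169 - 44)*215 - z(230, 301) = (-169 - 44)*215 - 20*301 = -213*215 - 1*6020 = -45795 - 6020 = -51815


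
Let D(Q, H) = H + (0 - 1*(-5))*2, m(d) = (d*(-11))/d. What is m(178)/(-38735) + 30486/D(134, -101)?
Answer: -1180874209/3524885 ≈ -335.01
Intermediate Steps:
m(d) = -11 (m(d) = (-11*d)/d = -11)
D(Q, H) = 10 + H (D(Q, H) = H + (0 + 5)*2 = H + 5*2 = H + 10 = 10 + H)
m(178)/(-38735) + 30486/D(134, -101) = -11/(-38735) + 30486/(10 - 101) = -11*(-1/38735) + 30486/(-91) = 11/38735 + 30486*(-1/91) = 11/38735 - 30486/91 = -1180874209/3524885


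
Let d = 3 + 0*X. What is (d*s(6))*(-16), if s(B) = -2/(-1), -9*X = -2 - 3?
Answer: -96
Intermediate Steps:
X = 5/9 (X = -(-2 - 3)/9 = -⅑*(-5) = 5/9 ≈ 0.55556)
d = 3 (d = 3 + 0*(5/9) = 3 + 0 = 3)
s(B) = 2 (s(B) = -2*(-1) = 2)
(d*s(6))*(-16) = (3*2)*(-16) = 6*(-16) = -96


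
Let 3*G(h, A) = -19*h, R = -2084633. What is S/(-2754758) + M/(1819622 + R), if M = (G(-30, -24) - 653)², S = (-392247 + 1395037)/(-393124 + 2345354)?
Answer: -115285985768975615/142520827787341374 ≈ -0.80891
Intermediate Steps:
G(h, A) = -19*h/3 (G(h, A) = (-19*h)/3 = -19*h/3)
S = 100279/195223 (S = 1002790/1952230 = 1002790*(1/1952230) = 100279/195223 ≈ 0.51366)
M = 214369 (M = (-19/3*(-30) - 653)² = (190 - 653)² = (-463)² = 214369)
S/(-2754758) + M/(1819622 + R) = (100279/195223)/(-2754758) + 214369/(1819622 - 2084633) = (100279/195223)*(-1/2754758) + 214369/(-265011) = -100279/537792121034 + 214369*(-1/265011) = -100279/537792121034 - 214369/265011 = -115285985768975615/142520827787341374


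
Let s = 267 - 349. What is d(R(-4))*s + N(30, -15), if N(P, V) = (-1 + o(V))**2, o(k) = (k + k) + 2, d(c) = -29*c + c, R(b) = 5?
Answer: 12321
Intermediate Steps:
s = -82
d(c) = -28*c
o(k) = 2 + 2*k (o(k) = 2*k + 2 = 2 + 2*k)
N(P, V) = (1 + 2*V)**2 (N(P, V) = (-1 + (2 + 2*V))**2 = (1 + 2*V)**2)
d(R(-4))*s + N(30, -15) = -28*5*(-82) + (1 + 2*(-15))**2 = -140*(-82) + (1 - 30)**2 = 11480 + (-29)**2 = 11480 + 841 = 12321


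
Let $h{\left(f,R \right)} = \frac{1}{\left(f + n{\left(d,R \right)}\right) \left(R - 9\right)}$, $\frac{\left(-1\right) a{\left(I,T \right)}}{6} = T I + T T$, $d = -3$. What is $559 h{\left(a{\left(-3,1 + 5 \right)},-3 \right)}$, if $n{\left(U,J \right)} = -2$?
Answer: $\frac{559}{1320} \approx 0.42348$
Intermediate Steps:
$a{\left(I,T \right)} = - 6 T^{2} - 6 I T$ ($a{\left(I,T \right)} = - 6 \left(T I + T T\right) = - 6 \left(I T + T^{2}\right) = - 6 \left(T^{2} + I T\right) = - 6 T^{2} - 6 I T$)
$h{\left(f,R \right)} = \frac{1}{\left(-9 + R\right) \left(-2 + f\right)}$ ($h{\left(f,R \right)} = \frac{1}{\left(f - 2\right) \left(R - 9\right)} = \frac{1}{\left(-2 + f\right) \left(-9 + R\right)} = \frac{1}{\left(-9 + R\right) \left(-2 + f\right)}$)
$559 h{\left(a{\left(-3,1 + 5 \right)},-3 \right)} = \frac{559}{18 - 9 \left(- 6 \left(1 + 5\right) \left(-3 + \left(1 + 5\right)\right)\right) - -6 - 3 \left(- 6 \left(1 + 5\right) \left(-3 + \left(1 + 5\right)\right)\right)} = \frac{559}{18 - 9 \left(\left(-6\right) 6 \left(-3 + 6\right)\right) + 6 - 3 \left(\left(-6\right) 6 \left(-3 + 6\right)\right)} = \frac{559}{18 - 9 \left(\left(-6\right) 6 \cdot 3\right) + 6 - 3 \left(\left(-6\right) 6 \cdot 3\right)} = \frac{559}{18 - -972 + 6 - -324} = \frac{559}{18 + 972 + 6 + 324} = \frac{559}{1320}$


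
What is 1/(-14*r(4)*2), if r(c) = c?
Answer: -1/112 ≈ -0.0089286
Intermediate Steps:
1/(-14*r(4)*2) = 1/(-14*4*2) = 1/(-56*2) = 1/(-112) = -1/112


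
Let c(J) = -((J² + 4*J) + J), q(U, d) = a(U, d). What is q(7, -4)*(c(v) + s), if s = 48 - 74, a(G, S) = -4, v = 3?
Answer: 200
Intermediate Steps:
q(U, d) = -4
c(J) = -J² - 5*J (c(J) = -(J² + 5*J) = -J² - 5*J)
s = -26
q(7, -4)*(c(v) + s) = -4*(-1*3*(5 + 3) - 26) = -4*(-1*3*8 - 26) = -4*(-24 - 26) = -4*(-50) = 200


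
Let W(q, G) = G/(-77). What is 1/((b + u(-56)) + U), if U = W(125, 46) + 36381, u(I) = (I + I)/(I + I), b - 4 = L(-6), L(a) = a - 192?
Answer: 77/2786430 ≈ 2.7634e-5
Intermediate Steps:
L(a) = -192 + a
b = -194 (b = 4 + (-192 - 6) = 4 - 198 = -194)
W(q, G) = -G/77 (W(q, G) = G*(-1/77) = -G/77)
u(I) = 1 (u(I) = (2*I)/((2*I)) = (2*I)*(1/(2*I)) = 1)
U = 2801291/77 (U = -1/77*46 + 36381 = -46/77 + 36381 = 2801291/77 ≈ 36380.)
1/((b + u(-56)) + U) = 1/((-194 + 1) + 2801291/77) = 1/(-193 + 2801291/77) = 1/(2786430/77) = 77/2786430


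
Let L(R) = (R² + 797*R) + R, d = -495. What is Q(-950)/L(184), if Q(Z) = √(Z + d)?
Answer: 17*I*√5/180688 ≈ 0.00021038*I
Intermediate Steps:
Q(Z) = √(-495 + Z) (Q(Z) = √(Z - 495) = √(-495 + Z))
L(R) = R² + 798*R
Q(-950)/L(184) = √(-495 - 950)/((184*(798 + 184))) = √(-1445)/((184*982)) = (17*I*√5)/180688 = (17*I*√5)*(1/180688) = 17*I*√5/180688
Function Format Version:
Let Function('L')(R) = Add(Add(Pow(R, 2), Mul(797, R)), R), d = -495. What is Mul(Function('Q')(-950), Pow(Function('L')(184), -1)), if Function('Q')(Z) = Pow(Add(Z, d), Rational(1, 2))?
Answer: Mul(Rational(17, 180688), I, Pow(5, Rational(1, 2))) ≈ Mul(0.00021038, I)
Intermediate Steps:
Function('Q')(Z) = Pow(Add(-495, Z), Rational(1, 2)) (Function('Q')(Z) = Pow(Add(Z, -495), Rational(1, 2)) = Pow(Add(-495, Z), Rational(1, 2)))
Function('L')(R) = Add(Pow(R, 2), Mul(798, R))
Mul(Function('Q')(-950), Pow(Function('L')(184), -1)) = Mul(Pow(Add(-495, -950), Rational(1, 2)), Pow(Mul(184, Add(798, 184)), -1)) = Mul(Pow(-1445, Rational(1, 2)), Pow(Mul(184, 982), -1)) = Mul(Mul(17, I, Pow(5, Rational(1, 2))), Pow(180688, -1)) = Mul(Mul(17, I, Pow(5, Rational(1, 2))), Rational(1, 180688)) = Mul(Rational(17, 180688), I, Pow(5, Rational(1, 2)))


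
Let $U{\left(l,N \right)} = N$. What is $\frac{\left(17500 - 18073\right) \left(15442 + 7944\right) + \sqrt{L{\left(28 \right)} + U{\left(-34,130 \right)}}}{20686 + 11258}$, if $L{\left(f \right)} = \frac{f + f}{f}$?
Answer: $- \frac{203033}{484} + \frac{\sqrt{33}}{15972} \approx -419.49$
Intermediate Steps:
$L{\left(f \right)} = 2$ ($L{\left(f \right)} = \frac{2 f}{f} = 2$)
$\frac{\left(17500 - 18073\right) \left(15442 + 7944\right) + \sqrt{L{\left(28 \right)} + U{\left(-34,130 \right)}}}{20686 + 11258} = \frac{\left(17500 - 18073\right) \left(15442 + 7944\right) + \sqrt{2 + 130}}{20686 + 11258} = \frac{\left(-573\right) 23386 + \sqrt{132}}{31944} = \left(-13400178 + 2 \sqrt{33}\right) \frac{1}{31944} = - \frac{203033}{484} + \frac{\sqrt{33}}{15972}$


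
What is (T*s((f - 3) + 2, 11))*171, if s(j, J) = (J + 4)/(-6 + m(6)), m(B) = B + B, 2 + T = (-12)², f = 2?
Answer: 60705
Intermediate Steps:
T = 142 (T = -2 + (-12)² = -2 + 144 = 142)
m(B) = 2*B
s(j, J) = ⅔ + J/6 (s(j, J) = (J + 4)/(-6 + 2*6) = (4 + J)/(-6 + 12) = (4 + J)/6 = (4 + J)*(⅙) = ⅔ + J/6)
(T*s((f - 3) + 2, 11))*171 = (142*(⅔ + (⅙)*11))*171 = (142*(⅔ + 11/6))*171 = (142*(5/2))*171 = 355*171 = 60705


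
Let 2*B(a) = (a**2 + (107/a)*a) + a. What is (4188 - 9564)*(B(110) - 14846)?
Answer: 46704000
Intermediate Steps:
B(a) = 107/2 + a/2 + a**2/2 (B(a) = ((a**2 + (107/a)*a) + a)/2 = ((a**2 + 107) + a)/2 = ((107 + a**2) + a)/2 = (107 + a + a**2)/2 = 107/2 + a/2 + a**2/2)
(4188 - 9564)*(B(110) - 14846) = (4188 - 9564)*((107/2 + (1/2)*110 + (1/2)*110**2) - 14846) = -5376*((107/2 + 55 + (1/2)*12100) - 14846) = -5376*((107/2 + 55 + 6050) - 14846) = -5376*(12317/2 - 14846) = -5376*(-17375/2) = 46704000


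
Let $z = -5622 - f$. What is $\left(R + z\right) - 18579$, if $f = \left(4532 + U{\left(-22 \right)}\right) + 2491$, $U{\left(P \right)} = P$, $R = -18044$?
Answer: $-49246$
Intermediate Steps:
$f = 7001$ ($f = \left(4532 - 22\right) + 2491 = 4510 + 2491 = 7001$)
$z = -12623$ ($z = -5622 - 7001 = -12623$)
$\left(R + z\right) - 18579 = \left(-18044 - 12623\right) - 18579 = -30667 - 18579 = -49246$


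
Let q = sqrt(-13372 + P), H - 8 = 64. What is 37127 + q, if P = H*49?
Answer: 37127 + 2*I*sqrt(2461) ≈ 37127.0 + 99.217*I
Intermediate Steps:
H = 72 (H = 8 + 64 = 72)
P = 3528 (P = 72*49 = 3528)
q = 2*I*sqrt(2461) (q = sqrt(-13372 + 3528) = sqrt(-9844) = 2*I*sqrt(2461) ≈ 99.217*I)
37127 + q = 37127 + 2*I*sqrt(2461)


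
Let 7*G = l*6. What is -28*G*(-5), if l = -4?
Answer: -480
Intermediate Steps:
G = -24/7 (G = (-4*6)/7 = (1/7)*(-24) = -24/7 ≈ -3.4286)
-28*G*(-5) = -28*(-24/7)*(-5) = 96*(-5) = -480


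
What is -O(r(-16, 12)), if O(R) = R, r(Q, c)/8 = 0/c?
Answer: 0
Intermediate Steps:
r(Q, c) = 0 (r(Q, c) = 8*(0/c) = 8*0 = 0)
-O(r(-16, 12)) = -1*0 = 0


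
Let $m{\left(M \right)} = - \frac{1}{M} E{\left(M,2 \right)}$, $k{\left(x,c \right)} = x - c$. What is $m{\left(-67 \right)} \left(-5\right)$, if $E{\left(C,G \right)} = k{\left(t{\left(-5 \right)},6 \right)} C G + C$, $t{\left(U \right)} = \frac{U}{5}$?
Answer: $-65$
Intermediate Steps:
$t{\left(U \right)} = \frac{U}{5}$ ($t{\left(U \right)} = U \frac{1}{5} = \frac{U}{5}$)
$E{\left(C,G \right)} = C - 7 C G$ ($E{\left(C,G \right)} = \left(\frac{1}{5} \left(-5\right) - 6\right) C G + C = \left(-1 - 6\right) C G + C = - 7 C G + C = C - 7 C G$)
$m{\left(M \right)} = 13$ ($m{\left(M \right)} = - \frac{1}{M} M \left(1 - 14\right) = - \frac{1}{M} M \left(-13\right) = - \frac{1}{M} \left(- 13 M\right) = 13$)
$m{\left(-67 \right)} \left(-5\right) = 13 \left(-5\right) = -65$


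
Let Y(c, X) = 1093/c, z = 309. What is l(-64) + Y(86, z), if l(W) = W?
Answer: -4411/86 ≈ -51.291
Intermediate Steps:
l(-64) + Y(86, z) = -64 + 1093/86 = -4411/86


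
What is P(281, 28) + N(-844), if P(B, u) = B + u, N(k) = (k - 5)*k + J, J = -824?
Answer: 716041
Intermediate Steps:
N(k) = -824 + k*(-5 + k) (N(k) = (k - 5)*k - 824 = (-5 + k)*k - 824 = k*(-5 + k) - 824 = -824 + k*(-5 + k))
P(281, 28) + N(-844) = (281 + 28) + (-824 + (-844)² - 5*(-844)) = 309 + (-824 + 712336 + 4220) = 309 + 715732 = 716041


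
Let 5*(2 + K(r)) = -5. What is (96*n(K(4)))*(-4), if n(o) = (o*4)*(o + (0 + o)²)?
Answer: 27648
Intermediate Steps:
K(r) = -3 (K(r) = -2 + (⅕)*(-5) = -2 - 1 = -3)
n(o) = 4*o*(o + o²) (n(o) = (4*o)*(o + o²) = 4*o*(o + o²))
(96*n(K(4)))*(-4) = (96*(4*(-3)²*(1 - 3)))*(-4) = (96*(4*9*(-2)))*(-4) = (96*(-72))*(-4) = -6912*(-4) = 27648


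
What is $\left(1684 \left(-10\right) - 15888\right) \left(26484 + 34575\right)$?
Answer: $-1998338952$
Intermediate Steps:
$\left(1684 \left(-10\right) - 15888\right) \left(26484 + 34575\right) = \left(-16840 - 15888\right) 61059 = \left(-32728\right) 61059 = -1998338952$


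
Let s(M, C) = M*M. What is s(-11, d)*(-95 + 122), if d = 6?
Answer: 3267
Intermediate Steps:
s(M, C) = M²
s(-11, d)*(-95 + 122) = (-11)²*(-95 + 122) = 121*27 = 3267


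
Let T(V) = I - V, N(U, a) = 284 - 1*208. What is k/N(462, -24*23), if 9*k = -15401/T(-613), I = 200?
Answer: -15401/556092 ≈ -0.027695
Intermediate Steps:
N(U, a) = 76 (N(U, a) = 284 - 208 = 76)
T(V) = 200 - V
k = -15401/7317 (k = (-15401/(200 - 1*(-613)))/9 = (-15401/(200 + 613))/9 = (-15401/813)/9 = (-15401*1/813)/9 = (1/9)*(-15401/813) = -15401/7317 ≈ -2.1048)
k/N(462, -24*23) = -15401/7317/76 = -15401/7317*1/76 = -15401/556092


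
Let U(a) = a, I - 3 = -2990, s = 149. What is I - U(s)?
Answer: -3136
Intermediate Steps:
I = -2987 (I = 3 - 2990 = -2987)
I - U(s) = -2987 - 1*149 = -2987 - 149 = -3136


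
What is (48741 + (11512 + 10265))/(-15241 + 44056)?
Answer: 23506/9605 ≈ 2.4473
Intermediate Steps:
(48741 + (11512 + 10265))/(-15241 + 44056) = (48741 + 21777)/28815 = 70518*(1/28815) = 23506/9605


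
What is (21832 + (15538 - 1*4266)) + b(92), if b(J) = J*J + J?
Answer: 41660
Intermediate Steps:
b(J) = J + J² (b(J) = J² + J = J + J²)
(21832 + (15538 - 1*4266)) + b(92) = (21832 + (15538 - 1*4266)) + 92*(1 + 92) = (21832 + (15538 - 4266)) + 92*93 = (21832 + 11272) + 8556 = 33104 + 8556 = 41660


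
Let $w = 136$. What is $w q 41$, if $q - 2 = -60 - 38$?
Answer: $-535296$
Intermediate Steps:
$q = -96$ ($q = 2 - 98 = -96$)
$w q 41 = 136 \left(-96\right) 41 = \left(-13056\right) 41 = -535296$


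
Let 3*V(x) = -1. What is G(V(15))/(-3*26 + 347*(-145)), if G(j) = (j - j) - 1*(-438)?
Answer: -438/50393 ≈ -0.0086917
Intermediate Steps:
V(x) = -⅓ (V(x) = (⅓)*(-1) = -⅓)
G(j) = 438 (G(j) = 0 + 438 = 438)
G(V(15))/(-3*26 + 347*(-145)) = 438/(-3*26 + 347*(-145)) = 438/(-78 - 50315) = 438/(-50393) = 438*(-1/50393) = -438/50393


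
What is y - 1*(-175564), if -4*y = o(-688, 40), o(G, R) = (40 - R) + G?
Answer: 175736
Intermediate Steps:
o(G, R) = 40 + G - R
y = 172 (y = -(40 - 688 - 1*40)/4 = -(40 - 688 - 40)/4 = -¼*(-688) = 172)
y - 1*(-175564) = 172 - 1*(-175564) = 172 + 175564 = 175736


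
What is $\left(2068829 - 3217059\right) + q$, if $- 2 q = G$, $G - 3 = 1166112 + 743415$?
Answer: $-2102995$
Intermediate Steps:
$G = 1909530$ ($G = 3 + \left(1166112 + 743415\right) = 3 + 1909527 = 1909530$)
$q = -954765$ ($q = \left(- \frac{1}{2}\right) 1909530 = -954765$)
$\left(2068829 - 3217059\right) + q = \left(2068829 - 3217059\right) - 954765 = -1148230 - 954765 = -2102995$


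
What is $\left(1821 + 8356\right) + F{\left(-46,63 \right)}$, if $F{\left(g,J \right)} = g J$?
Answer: $7279$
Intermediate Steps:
$F{\left(g,J \right)} = J g$
$\left(1821 + 8356\right) + F{\left(-46,63 \right)} = \left(1821 + 8356\right) + 63 \left(-46\right) = 10177 - 2898 = 7279$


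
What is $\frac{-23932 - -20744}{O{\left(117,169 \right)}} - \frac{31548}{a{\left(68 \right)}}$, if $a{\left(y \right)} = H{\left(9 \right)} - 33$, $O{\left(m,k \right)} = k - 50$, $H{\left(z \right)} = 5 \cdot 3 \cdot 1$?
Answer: $\frac{616138}{357} \approx 1725.9$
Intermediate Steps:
$H{\left(z \right)} = 15$ ($H{\left(z \right)} = 15 \cdot 1 = 15$)
$O{\left(m,k \right)} = -50 + k$
$a{\left(y \right)} = -18$ ($a{\left(y \right)} = 15 - 33 = -18$)
$\frac{-23932 - -20744}{O{\left(117,169 \right)}} - \frac{31548}{a{\left(68 \right)}} = \frac{-23932 - -20744}{-50 + 169} - \frac{31548}{-18} = \frac{-23932 + 20744}{119} - - \frac{5258}{3} = \left(-3188\right) \frac{1}{119} + \frac{5258}{3} = - \frac{3188}{119} + \frac{5258}{3} = \frac{616138}{357}$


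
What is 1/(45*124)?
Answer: 1/5580 ≈ 0.00017921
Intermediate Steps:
1/(45*124) = 1/5580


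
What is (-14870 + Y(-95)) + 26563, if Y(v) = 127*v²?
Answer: 1157868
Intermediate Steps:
(-14870 + Y(-95)) + 26563 = (-14870 + 127*(-95)²) + 26563 = (-14870 + 127*9025) + 26563 = (-14870 + 1146175) + 26563 = 1131305 + 26563 = 1157868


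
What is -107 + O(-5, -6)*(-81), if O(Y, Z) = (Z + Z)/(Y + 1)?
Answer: -350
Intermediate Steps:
O(Y, Z) = 2*Z/(1 + Y) (O(Y, Z) = (2*Z)/(1 + Y) = 2*Z/(1 + Y))
-107 + O(-5, -6)*(-81) = -107 + (2*(-6)/(1 - 5))*(-81) = -107 + (2*(-6)/(-4))*(-81) = -107 + (2*(-6)*(-1/4))*(-81) = -107 + 3*(-81) = -107 - 243 = -350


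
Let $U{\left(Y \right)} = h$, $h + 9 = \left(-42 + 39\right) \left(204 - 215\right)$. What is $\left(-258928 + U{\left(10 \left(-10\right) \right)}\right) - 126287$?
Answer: $-385191$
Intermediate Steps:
$h = 24$ ($h = -9 + \left(-42 + 39\right) \left(204 - 215\right) = -9 - -33 = -9 + 33 = 24$)
$U{\left(Y \right)} = 24$
$\left(-258928 + U{\left(10 \left(-10\right) \right)}\right) - 126287 = \left(-258928 + 24\right) - 126287 = -258904 - 126287 = -385191$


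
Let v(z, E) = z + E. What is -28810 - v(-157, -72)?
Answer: -28581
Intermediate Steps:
v(z, E) = E + z
-28810 - v(-157, -72) = -28810 - (-72 - 157) = -28810 - 1*(-229) = -28810 + 229 = -28581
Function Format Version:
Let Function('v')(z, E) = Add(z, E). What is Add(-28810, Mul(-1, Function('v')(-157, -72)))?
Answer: -28581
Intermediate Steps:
Function('v')(z, E) = Add(E, z)
Add(-28810, Mul(-1, Function('v')(-157, -72))) = Add(-28810, Mul(-1, Add(-72, -157))) = Add(-28810, Mul(-1, -229)) = Add(-28810, 229) = -28581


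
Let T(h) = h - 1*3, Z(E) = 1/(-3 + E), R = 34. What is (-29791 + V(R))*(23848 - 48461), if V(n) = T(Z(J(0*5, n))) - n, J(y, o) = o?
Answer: 22758828871/31 ≈ 7.3416e+8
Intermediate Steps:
T(h) = -3 + h (T(h) = h - 3 = -3 + h)
V(n) = -3 + 1/(-3 + n) - n (V(n) = (-3 + 1/(-3 + n)) - n = -3 + 1/(-3 + n) - n)
(-29791 + V(R))*(23848 - 48461) = (-29791 + (10 - 1*34²)/(-3 + 34))*(23848 - 48461) = (-29791 + (10 - 1*1156)/31)*(-24613) = (-29791 + (10 - 1156)/31)*(-24613) = (-29791 + (1/31)*(-1146))*(-24613) = (-29791 - 1146/31)*(-24613) = -924667/31*(-24613) = 22758828871/31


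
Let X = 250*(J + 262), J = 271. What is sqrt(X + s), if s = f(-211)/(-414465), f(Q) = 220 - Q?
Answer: sqrt(22889849548346835)/414465 ≈ 365.03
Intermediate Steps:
X = 133250 (X = 250*(271 + 262) = 250*533 = 133250)
s = -431/414465 (s = (220 - 1*(-211))/(-414465) = (220 + 211)*(-1/414465) = 431*(-1/414465) = -431/414465 ≈ -0.0010399)
sqrt(X + s) = sqrt(133250 - 431/414465) = sqrt(55227460819/414465) = sqrt(22889849548346835)/414465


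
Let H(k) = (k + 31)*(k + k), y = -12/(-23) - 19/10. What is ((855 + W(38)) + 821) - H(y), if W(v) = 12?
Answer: 46807321/26450 ≈ 1769.7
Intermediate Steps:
y = -317/230 (y = -12*(-1/23) - 19*⅒ = 12/23 - 19/10 = -317/230 ≈ -1.3783)
H(k) = 2*k*(31 + k) (H(k) = (31 + k)*(2*k) = 2*k*(31 + k))
((855 + W(38)) + 821) - H(y) = ((855 + 12) + 821) - 2*(-317)*(31 - 317/230)/230 = (867 + 821) - 2*(-317)*6813/(230*230) = 1688 - 1*(-2159721/26450) = 1688 + 2159721/26450 = 46807321/26450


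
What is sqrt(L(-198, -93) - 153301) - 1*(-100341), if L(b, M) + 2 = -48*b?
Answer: 100341 + I*sqrt(143799) ≈ 1.0034e+5 + 379.21*I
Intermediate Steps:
L(b, M) = -2 - 48*b
sqrt(L(-198, -93) - 153301) - 1*(-100341) = sqrt((-2 - 48*(-198)) - 153301) - 1*(-100341) = sqrt((-2 + 9504) - 153301) + 100341 = sqrt(9502 - 153301) + 100341 = sqrt(-143799) + 100341 = I*sqrt(143799) + 100341 = 100341 + I*sqrt(143799)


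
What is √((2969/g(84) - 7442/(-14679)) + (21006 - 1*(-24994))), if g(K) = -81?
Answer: √9903971109109/14679 ≈ 214.39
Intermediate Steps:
√((2969/g(84) - 7442/(-14679)) + (21006 - 1*(-24994))) = √((2969/(-81) - 7442/(-14679)) + (21006 - 1*(-24994))) = √((2969*(-1/81) - 7442*(-1/14679)) + (21006 + 24994)) = √((-2969/81 + 7442/14679) + 46000) = √(-4775461/132111 + 46000) = √(6072330539/132111) = √9903971109109/14679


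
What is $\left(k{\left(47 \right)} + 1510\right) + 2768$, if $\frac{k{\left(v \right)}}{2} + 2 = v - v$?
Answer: $4274$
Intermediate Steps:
$k{\left(v \right)} = -4$ ($k{\left(v \right)} = -4 + 2 \left(v - v\right) = -4 + 2 \cdot 0 = -4 + 0 = -4$)
$\left(k{\left(47 \right)} + 1510\right) + 2768 = \left(-4 + 1510\right) + 2768 = 1506 + 2768 = 4274$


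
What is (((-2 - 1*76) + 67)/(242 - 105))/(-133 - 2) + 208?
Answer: 3846971/18495 ≈ 208.00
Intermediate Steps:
(((-2 - 1*76) + 67)/(242 - 105))/(-133 - 2) + 208 = (((-2 - 76) + 67)/137)/(-135) + 208 = ((-78 + 67)*(1/137))*(-1/135) + 208 = -11*1/137*(-1/135) + 208 = -11/137*(-1/135) + 208 = 11/18495 + 208 = 3846971/18495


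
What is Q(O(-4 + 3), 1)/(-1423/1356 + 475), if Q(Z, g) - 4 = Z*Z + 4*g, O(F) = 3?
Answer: 23052/642677 ≈ 0.035869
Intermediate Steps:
Q(Z, g) = 4 + Z² + 4*g (Q(Z, g) = 4 + (Z*Z + 4*g) = 4 + (Z² + 4*g) = 4 + Z² + 4*g)
Q(O(-4 + 3), 1)/(-1423/1356 + 475) = (4 + 3² + 4*1)/(-1423/1356 + 475) = (4 + 9 + 4)/(-1423*1/1356 + 475) = 17/(-1423/1356 + 475) = 17/(642677/1356) = 17*(1356/642677) = 23052/642677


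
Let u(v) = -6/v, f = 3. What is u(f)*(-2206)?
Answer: 4412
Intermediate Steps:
u(f)*(-2206) = -6/3*(-2206) = -6*1/3*(-2206) = -2*(-2206) = 4412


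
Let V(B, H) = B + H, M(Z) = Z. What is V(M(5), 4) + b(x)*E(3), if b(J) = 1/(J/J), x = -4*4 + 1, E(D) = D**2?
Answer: 18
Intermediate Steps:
x = -15 (x = -16 + 1 = -15)
b(J) = 1 (b(J) = 1/1 = 1)
V(M(5), 4) + b(x)*E(3) = (5 + 4) + 1*3**2 = 9 + 1*9 = 9 + 9 = 18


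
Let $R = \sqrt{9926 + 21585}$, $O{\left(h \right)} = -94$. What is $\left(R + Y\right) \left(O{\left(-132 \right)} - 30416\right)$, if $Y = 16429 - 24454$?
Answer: $244842750 - 30510 \sqrt{31511} \approx 2.3943 \cdot 10^{8}$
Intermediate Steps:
$Y = -8025$
$R = \sqrt{31511} \approx 177.51$
$\left(R + Y\right) \left(O{\left(-132 \right)} - 30416\right) = \left(\sqrt{31511} - 8025\right) \left(-94 - 30416\right) = \left(-8025 + \sqrt{31511}\right) \left(-30510\right) = 244842750 - 30510 \sqrt{31511}$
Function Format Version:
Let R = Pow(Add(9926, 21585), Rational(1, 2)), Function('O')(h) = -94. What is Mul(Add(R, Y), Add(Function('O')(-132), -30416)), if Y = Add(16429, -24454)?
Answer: Add(244842750, Mul(-30510, Pow(31511, Rational(1, 2)))) ≈ 2.3943e+8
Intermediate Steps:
Y = -8025
R = Pow(31511, Rational(1, 2)) ≈ 177.51
Mul(Add(R, Y), Add(Function('O')(-132), -30416)) = Mul(Add(Pow(31511, Rational(1, 2)), -8025), Add(-94, -30416)) = Mul(Add(-8025, Pow(31511, Rational(1, 2))), -30510) = Add(244842750, Mul(-30510, Pow(31511, Rational(1, 2))))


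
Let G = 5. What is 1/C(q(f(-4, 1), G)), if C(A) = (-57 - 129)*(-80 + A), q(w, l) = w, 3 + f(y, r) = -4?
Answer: 1/16182 ≈ 6.1797e-5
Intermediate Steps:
f(y, r) = -7 (f(y, r) = -3 - 4 = -7)
C(A) = 14880 - 186*A (C(A) = -186*(-80 + A) = 14880 - 186*A)
1/C(q(f(-4, 1), G)) = 1/(14880 - 186*(-7)) = 1/(14880 + 1302) = 1/16182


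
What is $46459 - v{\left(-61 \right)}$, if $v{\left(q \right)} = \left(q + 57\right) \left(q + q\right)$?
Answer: $45971$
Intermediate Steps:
$v{\left(q \right)} = 2 q \left(57 + q\right)$ ($v{\left(q \right)} = \left(57 + q\right) 2 q = 2 q \left(57 + q\right)$)
$46459 - v{\left(-61 \right)} = 46459 - 2 \left(-61\right) \left(57 - 61\right) = 46459 - 2 \left(-61\right) \left(-4\right) = 46459 - 488 = 45971$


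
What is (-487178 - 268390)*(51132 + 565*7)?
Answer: -41621974416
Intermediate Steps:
(-487178 - 268390)*(51132 + 565*7) = -755568*(51132 + 3955) = -755568*55087 = -41621974416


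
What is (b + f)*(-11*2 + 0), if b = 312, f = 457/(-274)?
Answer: -935341/137 ≈ -6827.3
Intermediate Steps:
f = -457/274 (f = 457*(-1/274) = -457/274 ≈ -1.6679)
(b + f)*(-11*2 + 0) = (312 - 457/274)*(-11*2 + 0) = 85031*(-22 + 0)/274 = (85031/274)*(-22) = -935341/137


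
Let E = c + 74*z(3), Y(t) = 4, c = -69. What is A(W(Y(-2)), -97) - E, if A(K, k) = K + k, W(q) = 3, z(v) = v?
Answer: -247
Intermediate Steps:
E = 153 (E = -69 + 74*3 = -69 + 222 = 153)
A(W(Y(-2)), -97) - E = (3 - 97) - 1*153 = -94 - 153 = -247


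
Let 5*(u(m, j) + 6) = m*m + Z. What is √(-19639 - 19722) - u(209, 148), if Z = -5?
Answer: -43646/5 + I*√39361 ≈ -8729.2 + 198.4*I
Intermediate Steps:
u(m, j) = -7 + m²/5 (u(m, j) = -6 + (m*m - 5)/5 = -6 + (m² - 5)/5 = -6 + (-5 + m²)/5 = -6 + (-1 + m²/5) = -7 + m²/5)
√(-19639 - 19722) - u(209, 148) = √(-19639 - 19722) - (-7 + (⅕)*209²) = √(-39361) - (-7 + (⅕)*43681) = I*√39361 - (-7 + 43681/5) = I*√39361 - 1*43646/5 = I*√39361 - 43646/5 = -43646/5 + I*√39361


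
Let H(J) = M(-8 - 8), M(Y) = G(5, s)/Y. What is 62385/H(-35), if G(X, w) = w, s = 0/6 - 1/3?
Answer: 2994480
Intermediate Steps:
s = -⅓ (s = 0*(⅙) - 1*⅓ = 0 - ⅓ = -⅓ ≈ -0.33333)
M(Y) = -1/(3*Y)
H(J) = 1/48 (H(J) = -1/(3*(-8 - 8)) = -⅓/(-16) = -⅓*(-1/16) = 1/48)
62385/H(-35) = 62385/(1/48) = 62385*48 = 2994480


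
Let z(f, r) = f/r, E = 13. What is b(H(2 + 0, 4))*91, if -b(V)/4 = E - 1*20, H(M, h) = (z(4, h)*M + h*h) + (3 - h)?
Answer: 2548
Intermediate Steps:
H(M, h) = 3 + h**2 - h + 4*M/h (H(M, h) = ((4/h)*M + h*h) + (3 - h) = (4*M/h + h**2) + (3 - h) = (h**2 + 4*M/h) + (3 - h) = 3 + h**2 - h + 4*M/h)
b(V) = 28 (b(V) = -4*(13 - 1*20) = -4*(13 - 20) = -4*(-7) = 28)
b(H(2 + 0, 4))*91 = 28*91 = 2548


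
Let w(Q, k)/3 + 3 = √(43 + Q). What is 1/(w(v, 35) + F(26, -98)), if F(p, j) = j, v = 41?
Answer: -107/10693 - 6*√21/10693 ≈ -0.012578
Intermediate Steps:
w(Q, k) = -9 + 3*√(43 + Q)
1/(w(v, 35) + F(26, -98)) = 1/((-9 + 3*√(43 + 41)) - 98) = 1/((-9 + 3*√84) - 98) = 1/((-9 + 3*(2*√21)) - 98) = 1/((-9 + 6*√21) - 98) = 1/(-107 + 6*√21)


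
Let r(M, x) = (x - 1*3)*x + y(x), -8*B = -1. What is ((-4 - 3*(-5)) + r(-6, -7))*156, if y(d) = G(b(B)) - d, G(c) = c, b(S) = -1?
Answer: 13572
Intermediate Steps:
B = 1/8 (B = -1/8*(-1) = 1/8 ≈ 0.12500)
y(d) = -1 - d
r(M, x) = -1 - x + x*(-3 + x) (r(M, x) = (x - 1*3)*x + (-1 - x) = (x - 3)*x + (-1 - x) = (-3 + x)*x + (-1 - x) = x*(-3 + x) + (-1 - x) = -1 - x + x*(-3 + x))
((-4 - 3*(-5)) + r(-6, -7))*156 = ((-4 - 3*(-5)) + (-1 + (-7)**2 - 4*(-7)))*156 = ((-4 + 15) + (-1 + 49 + 28))*156 = (11 + 76)*156 = 87*156 = 13572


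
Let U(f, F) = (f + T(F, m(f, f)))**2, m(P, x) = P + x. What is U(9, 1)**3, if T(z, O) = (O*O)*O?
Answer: 39712135114142586499041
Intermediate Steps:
T(z, O) = O**3 (T(z, O) = O**2*O = O**3)
U(f, F) = (f + 8*f**3)**2 (U(f, F) = (f + (f + f)**3)**2 = (f + (2*f)**3)**2 = (f + 8*f**3)**2)
U(9, 1)**3 = (9**2*(1 + 8*9**2)**2)**3 = (81*(1 + 8*81)**2)**3 = (81*(1 + 648)**2)**3 = (81*649**2)**3 = (81*421201)**3 = 34117281**3 = 39712135114142586499041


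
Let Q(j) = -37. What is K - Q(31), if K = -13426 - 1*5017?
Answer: -18406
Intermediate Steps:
K = -18443 (K = -13426 - 5017 = -18443)
K - Q(31) = -18443 - 1*(-37) = -18443 + 37 = -18406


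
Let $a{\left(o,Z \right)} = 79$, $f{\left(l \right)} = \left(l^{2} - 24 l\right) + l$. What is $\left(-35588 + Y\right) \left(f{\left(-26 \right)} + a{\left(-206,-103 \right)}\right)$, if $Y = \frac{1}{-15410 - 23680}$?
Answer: $- \frac{627401849371}{13030} \approx -4.8151 \cdot 10^{7}$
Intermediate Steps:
$f{\left(l \right)} = l^{2} - 23 l$
$Y = - \frac{1}{39090}$ ($Y = \frac{1}{-39090} = - \frac{1}{39090} \approx -2.5582 \cdot 10^{-5}$)
$\left(-35588 + Y\right) \left(f{\left(-26 \right)} + a{\left(-206,-103 \right)}\right) = \left(-35588 - \frac{1}{39090}\right) \left(- 26 \left(-23 - 26\right) + 79\right) = - \frac{1391134921 \left(\left(-26\right) \left(-49\right) + 79\right)}{39090} = - \frac{1391134921 \left(1274 + 79\right)}{39090} = \left(- \frac{1391134921}{39090}\right) 1353 = - \frac{627401849371}{13030}$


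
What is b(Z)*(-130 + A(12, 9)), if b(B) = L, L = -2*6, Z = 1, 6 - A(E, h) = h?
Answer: 1596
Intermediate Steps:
A(E, h) = 6 - h
L = -12
b(B) = -12
b(Z)*(-130 + A(12, 9)) = -12*(-130 + (6 - 1*9)) = -12*(-130 + (6 - 9)) = -12*(-130 - 3) = -12*(-133) = 1596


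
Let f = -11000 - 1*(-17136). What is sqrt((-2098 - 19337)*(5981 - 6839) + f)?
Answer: sqrt(18397366) ≈ 4289.2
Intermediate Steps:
f = 6136 (f = -11000 + 17136 = 6136)
sqrt((-2098 - 19337)*(5981 - 6839) + f) = sqrt((-2098 - 19337)*(5981 - 6839) + 6136) = sqrt(-21435*(-858) + 6136) = sqrt(18391230 + 6136) = sqrt(18397366)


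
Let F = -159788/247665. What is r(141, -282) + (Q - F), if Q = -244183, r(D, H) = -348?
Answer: -60561610327/247665 ≈ -2.4453e+5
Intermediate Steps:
F = -159788/247665 (F = -159788*1/247665 = -159788/247665 ≈ -0.64518)
r(141, -282) + (Q - F) = -348 + (-244183 - 1*(-159788/247665)) = -348 + (-244183 + 159788/247665) = -348 - 60475422907/247665 = -60561610327/247665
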